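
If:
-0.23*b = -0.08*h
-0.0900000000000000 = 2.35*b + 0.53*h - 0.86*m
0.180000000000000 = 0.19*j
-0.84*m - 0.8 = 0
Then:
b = -0.23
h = -0.67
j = 0.95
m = -0.95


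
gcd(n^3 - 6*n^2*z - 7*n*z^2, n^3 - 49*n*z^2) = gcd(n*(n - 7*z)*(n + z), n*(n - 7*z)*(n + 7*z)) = -n^2 + 7*n*z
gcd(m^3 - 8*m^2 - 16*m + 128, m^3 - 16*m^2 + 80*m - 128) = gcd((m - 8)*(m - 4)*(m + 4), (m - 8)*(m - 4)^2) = m^2 - 12*m + 32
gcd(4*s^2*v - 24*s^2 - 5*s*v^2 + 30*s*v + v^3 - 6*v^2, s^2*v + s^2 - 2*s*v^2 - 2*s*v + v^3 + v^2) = s - v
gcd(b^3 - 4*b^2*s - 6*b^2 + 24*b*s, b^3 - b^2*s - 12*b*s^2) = -b^2 + 4*b*s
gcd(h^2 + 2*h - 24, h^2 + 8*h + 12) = h + 6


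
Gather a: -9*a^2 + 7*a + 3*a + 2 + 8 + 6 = -9*a^2 + 10*a + 16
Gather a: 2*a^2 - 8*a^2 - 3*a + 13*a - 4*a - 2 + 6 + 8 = -6*a^2 + 6*a + 12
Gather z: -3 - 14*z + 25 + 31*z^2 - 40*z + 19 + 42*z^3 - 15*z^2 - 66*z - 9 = 42*z^3 + 16*z^2 - 120*z + 32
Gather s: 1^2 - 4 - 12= -15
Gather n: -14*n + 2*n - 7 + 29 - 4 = 18 - 12*n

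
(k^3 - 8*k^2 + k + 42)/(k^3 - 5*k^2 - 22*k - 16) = (k^2 - 10*k + 21)/(k^2 - 7*k - 8)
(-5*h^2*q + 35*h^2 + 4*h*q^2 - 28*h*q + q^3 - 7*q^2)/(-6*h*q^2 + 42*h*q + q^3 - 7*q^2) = (-5*h^2 + 4*h*q + q^2)/(q*(-6*h + q))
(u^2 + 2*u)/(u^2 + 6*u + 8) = u/(u + 4)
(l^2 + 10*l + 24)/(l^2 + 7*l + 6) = (l + 4)/(l + 1)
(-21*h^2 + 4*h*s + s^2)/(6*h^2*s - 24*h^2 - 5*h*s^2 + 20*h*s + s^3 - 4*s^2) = (7*h + s)/(-2*h*s + 8*h + s^2 - 4*s)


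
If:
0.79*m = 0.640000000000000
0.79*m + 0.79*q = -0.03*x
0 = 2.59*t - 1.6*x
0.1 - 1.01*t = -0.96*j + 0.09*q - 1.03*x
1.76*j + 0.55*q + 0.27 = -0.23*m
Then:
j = -0.01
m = 0.81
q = -0.80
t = -0.25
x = -0.40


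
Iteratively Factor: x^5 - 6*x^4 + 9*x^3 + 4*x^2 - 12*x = (x - 3)*(x^4 - 3*x^3 + 4*x) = (x - 3)*(x - 2)*(x^3 - x^2 - 2*x) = (x - 3)*(x - 2)^2*(x^2 + x) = x*(x - 3)*(x - 2)^2*(x + 1)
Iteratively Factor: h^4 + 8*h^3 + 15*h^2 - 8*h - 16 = (h + 1)*(h^3 + 7*h^2 + 8*h - 16) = (h + 1)*(h + 4)*(h^2 + 3*h - 4) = (h + 1)*(h + 4)^2*(h - 1)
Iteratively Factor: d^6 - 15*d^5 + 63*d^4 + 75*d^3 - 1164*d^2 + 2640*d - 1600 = (d - 4)*(d^5 - 11*d^4 + 19*d^3 + 151*d^2 - 560*d + 400) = (d - 4)^2*(d^4 - 7*d^3 - 9*d^2 + 115*d - 100) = (d - 5)*(d - 4)^2*(d^3 - 2*d^2 - 19*d + 20) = (d - 5)*(d - 4)^2*(d - 1)*(d^2 - d - 20) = (d - 5)^2*(d - 4)^2*(d - 1)*(d + 4)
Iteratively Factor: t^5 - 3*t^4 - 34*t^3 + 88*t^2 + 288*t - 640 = (t + 4)*(t^4 - 7*t^3 - 6*t^2 + 112*t - 160) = (t - 5)*(t + 4)*(t^3 - 2*t^2 - 16*t + 32) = (t - 5)*(t - 4)*(t + 4)*(t^2 + 2*t - 8) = (t - 5)*(t - 4)*(t + 4)^2*(t - 2)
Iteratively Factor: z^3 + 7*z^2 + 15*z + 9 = (z + 3)*(z^2 + 4*z + 3) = (z + 3)^2*(z + 1)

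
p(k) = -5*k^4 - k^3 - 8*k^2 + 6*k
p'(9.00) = -14961.00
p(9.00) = -34128.00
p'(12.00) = -35178.00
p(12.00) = -106488.00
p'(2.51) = -369.33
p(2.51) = -249.61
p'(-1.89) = 160.55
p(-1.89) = -96.97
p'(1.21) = -53.18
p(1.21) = -16.94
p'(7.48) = -8651.71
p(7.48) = -16473.47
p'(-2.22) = 245.56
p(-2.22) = -163.25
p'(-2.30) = 270.27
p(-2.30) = -183.87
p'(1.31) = -65.07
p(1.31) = -22.84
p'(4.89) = -2482.58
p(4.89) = -3137.83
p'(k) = -20*k^3 - 3*k^2 - 16*k + 6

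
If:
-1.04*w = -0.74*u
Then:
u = 1.40540540540541*w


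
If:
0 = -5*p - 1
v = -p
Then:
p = -1/5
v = 1/5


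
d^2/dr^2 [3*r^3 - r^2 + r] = 18*r - 2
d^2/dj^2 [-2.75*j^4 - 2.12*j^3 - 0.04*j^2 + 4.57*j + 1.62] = -33.0*j^2 - 12.72*j - 0.08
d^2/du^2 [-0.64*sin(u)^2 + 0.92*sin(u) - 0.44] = -0.92*sin(u) - 1.28*cos(2*u)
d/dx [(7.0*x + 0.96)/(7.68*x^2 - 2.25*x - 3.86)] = (53.76*x^2 - 15.75*x - (7.0*x + 0.96)*(15.36*x - 2.25) - 27.02)/(-7.68*x^2 + 2.25*x + 3.86)^2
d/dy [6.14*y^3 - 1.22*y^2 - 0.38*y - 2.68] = 18.42*y^2 - 2.44*y - 0.38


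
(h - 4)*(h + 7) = h^2 + 3*h - 28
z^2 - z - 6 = (z - 3)*(z + 2)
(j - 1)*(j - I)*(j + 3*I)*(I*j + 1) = I*j^4 - j^3 - I*j^3 + j^2 + 5*I*j^2 + 3*j - 5*I*j - 3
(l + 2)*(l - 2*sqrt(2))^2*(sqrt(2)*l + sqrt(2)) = sqrt(2)*l^4 - 8*l^3 + 3*sqrt(2)*l^3 - 24*l^2 + 10*sqrt(2)*l^2 - 16*l + 24*sqrt(2)*l + 16*sqrt(2)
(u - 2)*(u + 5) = u^2 + 3*u - 10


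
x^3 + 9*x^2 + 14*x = x*(x + 2)*(x + 7)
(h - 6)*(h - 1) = h^2 - 7*h + 6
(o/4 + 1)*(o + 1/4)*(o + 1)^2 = o^4/4 + 25*o^3/16 + 21*o^2/8 + 25*o/16 + 1/4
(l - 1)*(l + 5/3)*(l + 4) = l^3 + 14*l^2/3 + l - 20/3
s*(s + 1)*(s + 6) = s^3 + 7*s^2 + 6*s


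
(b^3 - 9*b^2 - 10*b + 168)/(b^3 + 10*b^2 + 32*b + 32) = (b^2 - 13*b + 42)/(b^2 + 6*b + 8)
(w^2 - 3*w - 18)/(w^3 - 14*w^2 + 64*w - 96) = (w + 3)/(w^2 - 8*w + 16)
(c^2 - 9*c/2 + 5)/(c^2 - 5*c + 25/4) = 2*(c - 2)/(2*c - 5)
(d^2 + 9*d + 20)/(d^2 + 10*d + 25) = (d + 4)/(d + 5)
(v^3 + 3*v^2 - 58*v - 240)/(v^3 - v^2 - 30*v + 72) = (v^2 - 3*v - 40)/(v^2 - 7*v + 12)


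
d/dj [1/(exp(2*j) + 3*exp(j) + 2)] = (-2*exp(j) - 3)*exp(j)/(exp(2*j) + 3*exp(j) + 2)^2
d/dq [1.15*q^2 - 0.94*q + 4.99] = 2.3*q - 0.94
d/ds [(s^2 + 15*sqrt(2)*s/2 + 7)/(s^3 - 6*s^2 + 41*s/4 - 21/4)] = 2*((4*s + 15*sqrt(2))*(4*s^3 - 24*s^2 + 41*s - 21) - (2*s^2 + 15*sqrt(2)*s + 14)*(12*s^2 - 48*s + 41))/(4*s^3 - 24*s^2 + 41*s - 21)^2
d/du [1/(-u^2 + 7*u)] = (2*u - 7)/(u^2*(u - 7)^2)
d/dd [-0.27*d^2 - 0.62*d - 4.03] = -0.54*d - 0.62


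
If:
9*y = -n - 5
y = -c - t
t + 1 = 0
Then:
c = 1 - y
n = -9*y - 5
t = -1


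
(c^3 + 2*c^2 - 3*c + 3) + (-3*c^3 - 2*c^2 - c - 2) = -2*c^3 - 4*c + 1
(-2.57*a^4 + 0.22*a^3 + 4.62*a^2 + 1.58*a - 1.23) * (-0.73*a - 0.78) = 1.8761*a^5 + 1.844*a^4 - 3.5442*a^3 - 4.757*a^2 - 0.3345*a + 0.9594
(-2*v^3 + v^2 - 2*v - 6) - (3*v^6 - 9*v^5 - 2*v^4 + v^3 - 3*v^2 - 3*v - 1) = -3*v^6 + 9*v^5 + 2*v^4 - 3*v^3 + 4*v^2 + v - 5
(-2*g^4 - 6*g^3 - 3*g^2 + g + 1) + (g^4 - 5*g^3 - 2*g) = -g^4 - 11*g^3 - 3*g^2 - g + 1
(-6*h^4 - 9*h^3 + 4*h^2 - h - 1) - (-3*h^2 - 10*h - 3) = -6*h^4 - 9*h^3 + 7*h^2 + 9*h + 2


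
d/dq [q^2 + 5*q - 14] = 2*q + 5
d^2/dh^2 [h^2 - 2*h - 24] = 2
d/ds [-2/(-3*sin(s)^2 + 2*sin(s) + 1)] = 4*(1 - 3*sin(s))*cos(s)/(-3*sin(s)^2 + 2*sin(s) + 1)^2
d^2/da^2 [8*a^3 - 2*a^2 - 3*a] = 48*a - 4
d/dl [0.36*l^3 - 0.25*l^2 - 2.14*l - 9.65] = 1.08*l^2 - 0.5*l - 2.14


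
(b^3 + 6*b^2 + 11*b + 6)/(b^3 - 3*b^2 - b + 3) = (b^2 + 5*b + 6)/(b^2 - 4*b + 3)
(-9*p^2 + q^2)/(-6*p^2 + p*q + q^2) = (3*p - q)/(2*p - q)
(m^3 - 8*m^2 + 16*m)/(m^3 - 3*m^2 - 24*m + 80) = m/(m + 5)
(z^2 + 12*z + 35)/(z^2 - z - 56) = (z + 5)/(z - 8)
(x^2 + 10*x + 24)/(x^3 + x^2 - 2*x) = (x^2 + 10*x + 24)/(x*(x^2 + x - 2))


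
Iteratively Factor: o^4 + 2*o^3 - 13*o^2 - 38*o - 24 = (o - 4)*(o^3 + 6*o^2 + 11*o + 6) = (o - 4)*(o + 2)*(o^2 + 4*o + 3) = (o - 4)*(o + 1)*(o + 2)*(o + 3)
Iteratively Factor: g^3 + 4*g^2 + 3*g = (g)*(g^2 + 4*g + 3) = g*(g + 3)*(g + 1)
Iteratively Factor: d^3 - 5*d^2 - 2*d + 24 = (d - 4)*(d^2 - d - 6) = (d - 4)*(d + 2)*(d - 3)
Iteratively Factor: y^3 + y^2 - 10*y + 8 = (y - 1)*(y^2 + 2*y - 8) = (y - 2)*(y - 1)*(y + 4)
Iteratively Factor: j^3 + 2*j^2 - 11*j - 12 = (j + 1)*(j^2 + j - 12) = (j + 1)*(j + 4)*(j - 3)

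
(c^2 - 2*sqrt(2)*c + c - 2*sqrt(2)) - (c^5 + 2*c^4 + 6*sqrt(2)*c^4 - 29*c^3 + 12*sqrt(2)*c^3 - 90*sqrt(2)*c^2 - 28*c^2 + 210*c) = -c^5 - 6*sqrt(2)*c^4 - 2*c^4 - 12*sqrt(2)*c^3 + 29*c^3 + 29*c^2 + 90*sqrt(2)*c^2 - 209*c - 2*sqrt(2)*c - 2*sqrt(2)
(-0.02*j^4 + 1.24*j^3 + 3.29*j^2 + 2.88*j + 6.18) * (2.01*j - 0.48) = -0.0402*j^5 + 2.502*j^4 + 6.0177*j^3 + 4.2096*j^2 + 11.0394*j - 2.9664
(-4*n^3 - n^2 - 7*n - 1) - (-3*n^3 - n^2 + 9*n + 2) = -n^3 - 16*n - 3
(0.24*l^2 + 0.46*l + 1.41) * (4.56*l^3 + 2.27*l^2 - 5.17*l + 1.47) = 1.0944*l^5 + 2.6424*l^4 + 6.233*l^3 + 1.1753*l^2 - 6.6135*l + 2.0727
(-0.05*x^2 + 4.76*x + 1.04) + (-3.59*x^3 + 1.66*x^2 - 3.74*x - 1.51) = -3.59*x^3 + 1.61*x^2 + 1.02*x - 0.47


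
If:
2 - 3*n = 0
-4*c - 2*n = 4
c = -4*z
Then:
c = -4/3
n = 2/3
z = 1/3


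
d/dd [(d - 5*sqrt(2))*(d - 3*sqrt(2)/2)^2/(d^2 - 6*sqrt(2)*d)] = (d^4 - 12*sqrt(2)*d^3 + 123*d^2/2 + 45*sqrt(2)*d - 270)/(d^2*(d^2 - 12*sqrt(2)*d + 72))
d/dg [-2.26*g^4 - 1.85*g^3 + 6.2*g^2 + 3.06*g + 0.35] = -9.04*g^3 - 5.55*g^2 + 12.4*g + 3.06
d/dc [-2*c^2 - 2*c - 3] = -4*c - 2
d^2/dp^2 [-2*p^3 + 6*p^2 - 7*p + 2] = 12 - 12*p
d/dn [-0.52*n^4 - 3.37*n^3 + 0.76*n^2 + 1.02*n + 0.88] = -2.08*n^3 - 10.11*n^2 + 1.52*n + 1.02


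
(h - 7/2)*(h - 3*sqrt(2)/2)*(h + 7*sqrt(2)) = h^3 - 7*h^2/2 + 11*sqrt(2)*h^2/2 - 77*sqrt(2)*h/4 - 21*h + 147/2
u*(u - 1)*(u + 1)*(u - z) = u^4 - u^3*z - u^2 + u*z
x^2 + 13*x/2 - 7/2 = (x - 1/2)*(x + 7)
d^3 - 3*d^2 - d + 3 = (d - 3)*(d - 1)*(d + 1)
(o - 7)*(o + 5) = o^2 - 2*o - 35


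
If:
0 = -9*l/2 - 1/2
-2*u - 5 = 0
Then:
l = -1/9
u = -5/2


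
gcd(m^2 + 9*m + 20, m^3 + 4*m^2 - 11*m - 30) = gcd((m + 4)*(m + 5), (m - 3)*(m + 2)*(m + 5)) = m + 5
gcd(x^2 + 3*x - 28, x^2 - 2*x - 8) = x - 4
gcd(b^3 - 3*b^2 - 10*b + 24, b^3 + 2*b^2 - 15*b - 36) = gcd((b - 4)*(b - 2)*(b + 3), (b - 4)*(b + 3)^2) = b^2 - b - 12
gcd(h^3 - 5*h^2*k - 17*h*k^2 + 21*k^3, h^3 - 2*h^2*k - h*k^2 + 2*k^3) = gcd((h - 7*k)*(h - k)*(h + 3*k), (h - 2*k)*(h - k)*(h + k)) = h - k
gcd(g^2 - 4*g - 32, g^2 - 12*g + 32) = g - 8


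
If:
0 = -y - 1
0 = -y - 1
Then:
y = -1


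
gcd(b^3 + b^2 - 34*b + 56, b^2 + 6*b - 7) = b + 7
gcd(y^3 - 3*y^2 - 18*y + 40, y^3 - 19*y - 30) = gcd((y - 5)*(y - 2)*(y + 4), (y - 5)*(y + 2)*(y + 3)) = y - 5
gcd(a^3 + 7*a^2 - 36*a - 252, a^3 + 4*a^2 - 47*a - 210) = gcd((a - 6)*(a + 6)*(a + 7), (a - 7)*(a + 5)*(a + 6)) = a + 6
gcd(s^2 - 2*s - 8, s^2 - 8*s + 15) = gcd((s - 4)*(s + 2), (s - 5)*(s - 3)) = 1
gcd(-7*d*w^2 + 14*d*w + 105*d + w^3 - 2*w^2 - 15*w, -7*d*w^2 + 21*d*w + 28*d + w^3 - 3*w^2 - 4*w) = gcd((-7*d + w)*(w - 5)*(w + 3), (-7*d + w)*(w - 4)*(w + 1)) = -7*d + w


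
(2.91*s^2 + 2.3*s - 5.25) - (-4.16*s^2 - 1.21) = 7.07*s^2 + 2.3*s - 4.04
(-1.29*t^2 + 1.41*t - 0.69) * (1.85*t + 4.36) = -2.3865*t^3 - 3.0159*t^2 + 4.8711*t - 3.0084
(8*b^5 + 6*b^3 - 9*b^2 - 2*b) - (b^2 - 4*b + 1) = 8*b^5 + 6*b^3 - 10*b^2 + 2*b - 1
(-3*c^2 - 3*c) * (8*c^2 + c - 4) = -24*c^4 - 27*c^3 + 9*c^2 + 12*c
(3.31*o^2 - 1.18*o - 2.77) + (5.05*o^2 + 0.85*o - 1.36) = 8.36*o^2 - 0.33*o - 4.13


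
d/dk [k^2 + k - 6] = 2*k + 1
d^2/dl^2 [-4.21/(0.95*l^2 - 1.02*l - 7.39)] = (-7.59905*l^2 + 8.15898*l + 4.21*(1.9*l - 1.02)*(3.8*l - 2.04) + 59.11261)/(-0.95*l^2 + 1.02*l + 7.39)^3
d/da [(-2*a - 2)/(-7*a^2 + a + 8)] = -14/(49*a^2 - 112*a + 64)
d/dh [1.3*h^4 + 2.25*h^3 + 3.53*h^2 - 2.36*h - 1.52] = 5.2*h^3 + 6.75*h^2 + 7.06*h - 2.36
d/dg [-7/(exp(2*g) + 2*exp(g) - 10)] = 14*(exp(g) + 1)*exp(g)/(exp(2*g) + 2*exp(g) - 10)^2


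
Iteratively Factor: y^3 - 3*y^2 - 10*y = (y - 5)*(y^2 + 2*y) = y*(y - 5)*(y + 2)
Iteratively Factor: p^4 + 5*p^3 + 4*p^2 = (p + 4)*(p^3 + p^2) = p*(p + 4)*(p^2 + p) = p^2*(p + 4)*(p + 1)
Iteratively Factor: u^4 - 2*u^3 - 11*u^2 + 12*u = (u + 3)*(u^3 - 5*u^2 + 4*u) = (u - 4)*(u + 3)*(u^2 - u) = (u - 4)*(u - 1)*(u + 3)*(u)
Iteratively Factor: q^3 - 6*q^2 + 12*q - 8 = (q - 2)*(q^2 - 4*q + 4) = (q - 2)^2*(q - 2)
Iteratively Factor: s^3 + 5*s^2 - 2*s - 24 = (s - 2)*(s^2 + 7*s + 12) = (s - 2)*(s + 4)*(s + 3)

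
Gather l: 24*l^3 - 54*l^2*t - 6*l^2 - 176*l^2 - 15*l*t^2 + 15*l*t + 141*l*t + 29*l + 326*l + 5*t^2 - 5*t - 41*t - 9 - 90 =24*l^3 + l^2*(-54*t - 182) + l*(-15*t^2 + 156*t + 355) + 5*t^2 - 46*t - 99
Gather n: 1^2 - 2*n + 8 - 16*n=9 - 18*n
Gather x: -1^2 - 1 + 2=0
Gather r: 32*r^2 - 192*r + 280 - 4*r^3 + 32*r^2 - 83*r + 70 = -4*r^3 + 64*r^2 - 275*r + 350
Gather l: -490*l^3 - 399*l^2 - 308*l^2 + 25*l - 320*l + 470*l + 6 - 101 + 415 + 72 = -490*l^3 - 707*l^2 + 175*l + 392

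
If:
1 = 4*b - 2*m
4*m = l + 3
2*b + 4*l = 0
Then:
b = 10/17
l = -5/17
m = 23/34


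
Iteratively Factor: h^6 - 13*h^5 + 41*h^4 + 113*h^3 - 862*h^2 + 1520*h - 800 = (h - 1)*(h^5 - 12*h^4 + 29*h^3 + 142*h^2 - 720*h + 800) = (h - 1)*(h + 4)*(h^4 - 16*h^3 + 93*h^2 - 230*h + 200) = (h - 2)*(h - 1)*(h + 4)*(h^3 - 14*h^2 + 65*h - 100) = (h - 5)*(h - 2)*(h - 1)*(h + 4)*(h^2 - 9*h + 20) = (h - 5)*(h - 4)*(h - 2)*(h - 1)*(h + 4)*(h - 5)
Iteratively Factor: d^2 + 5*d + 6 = (d + 3)*(d + 2)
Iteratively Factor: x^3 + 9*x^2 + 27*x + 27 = (x + 3)*(x^2 + 6*x + 9) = (x + 3)^2*(x + 3)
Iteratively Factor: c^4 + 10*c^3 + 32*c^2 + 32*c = (c + 2)*(c^3 + 8*c^2 + 16*c) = c*(c + 2)*(c^2 + 8*c + 16) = c*(c + 2)*(c + 4)*(c + 4)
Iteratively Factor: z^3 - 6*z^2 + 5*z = (z - 5)*(z^2 - z) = (z - 5)*(z - 1)*(z)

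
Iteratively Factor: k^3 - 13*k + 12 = (k + 4)*(k^2 - 4*k + 3) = (k - 1)*(k + 4)*(k - 3)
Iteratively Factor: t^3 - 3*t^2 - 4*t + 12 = (t - 2)*(t^2 - t - 6) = (t - 3)*(t - 2)*(t + 2)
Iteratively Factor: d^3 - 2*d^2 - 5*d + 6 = (d - 1)*(d^2 - d - 6) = (d - 1)*(d + 2)*(d - 3)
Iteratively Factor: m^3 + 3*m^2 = (m)*(m^2 + 3*m) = m^2*(m + 3)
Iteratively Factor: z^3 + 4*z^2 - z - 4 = (z + 1)*(z^2 + 3*z - 4) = (z - 1)*(z + 1)*(z + 4)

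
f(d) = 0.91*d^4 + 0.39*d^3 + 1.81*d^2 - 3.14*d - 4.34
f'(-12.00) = -6168.02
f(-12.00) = 18489.82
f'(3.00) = 116.53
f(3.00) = 86.77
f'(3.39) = 164.39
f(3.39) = 141.19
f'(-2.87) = -89.94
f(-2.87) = 72.10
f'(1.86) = 31.06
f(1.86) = 9.48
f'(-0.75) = -6.73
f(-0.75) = -0.84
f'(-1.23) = -12.60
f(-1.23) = 3.62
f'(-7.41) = -1446.72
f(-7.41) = 2703.19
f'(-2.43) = -57.26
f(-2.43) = 40.11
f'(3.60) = 194.88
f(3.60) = 178.85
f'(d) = 3.64*d^3 + 1.17*d^2 + 3.62*d - 3.14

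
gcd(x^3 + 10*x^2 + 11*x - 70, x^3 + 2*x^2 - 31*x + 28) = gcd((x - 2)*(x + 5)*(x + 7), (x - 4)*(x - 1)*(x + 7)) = x + 7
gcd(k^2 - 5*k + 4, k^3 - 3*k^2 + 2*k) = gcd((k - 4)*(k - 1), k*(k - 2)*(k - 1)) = k - 1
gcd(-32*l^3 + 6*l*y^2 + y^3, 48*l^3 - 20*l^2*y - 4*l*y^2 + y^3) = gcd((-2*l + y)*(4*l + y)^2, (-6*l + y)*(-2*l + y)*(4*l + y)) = -8*l^2 + 2*l*y + y^2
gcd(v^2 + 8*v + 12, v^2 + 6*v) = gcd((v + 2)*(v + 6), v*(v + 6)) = v + 6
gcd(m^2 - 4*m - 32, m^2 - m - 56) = m - 8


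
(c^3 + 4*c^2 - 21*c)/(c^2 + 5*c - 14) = c*(c - 3)/(c - 2)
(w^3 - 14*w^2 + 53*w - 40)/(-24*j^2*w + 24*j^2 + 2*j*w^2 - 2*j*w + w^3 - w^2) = (w^2 - 13*w + 40)/(-24*j^2 + 2*j*w + w^2)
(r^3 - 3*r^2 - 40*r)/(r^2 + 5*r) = r - 8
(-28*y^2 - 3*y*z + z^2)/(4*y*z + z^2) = (-7*y + z)/z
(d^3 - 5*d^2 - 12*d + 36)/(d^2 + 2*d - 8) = (d^2 - 3*d - 18)/(d + 4)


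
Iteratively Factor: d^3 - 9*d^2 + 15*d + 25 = (d - 5)*(d^2 - 4*d - 5) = (d - 5)*(d + 1)*(d - 5)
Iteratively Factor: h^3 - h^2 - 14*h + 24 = (h + 4)*(h^2 - 5*h + 6) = (h - 3)*(h + 4)*(h - 2)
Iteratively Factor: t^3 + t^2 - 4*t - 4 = (t + 2)*(t^2 - t - 2) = (t - 2)*(t + 2)*(t + 1)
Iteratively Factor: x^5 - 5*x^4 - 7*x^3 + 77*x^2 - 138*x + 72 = (x + 4)*(x^4 - 9*x^3 + 29*x^2 - 39*x + 18) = (x - 3)*(x + 4)*(x^3 - 6*x^2 + 11*x - 6) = (x - 3)*(x - 1)*(x + 4)*(x^2 - 5*x + 6) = (x - 3)^2*(x - 1)*(x + 4)*(x - 2)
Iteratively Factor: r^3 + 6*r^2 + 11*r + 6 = (r + 3)*(r^2 + 3*r + 2) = (r + 1)*(r + 3)*(r + 2)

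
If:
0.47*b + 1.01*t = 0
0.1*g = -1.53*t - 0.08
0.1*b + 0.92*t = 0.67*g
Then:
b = 0.11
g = -0.05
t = -0.05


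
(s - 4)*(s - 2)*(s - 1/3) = s^3 - 19*s^2/3 + 10*s - 8/3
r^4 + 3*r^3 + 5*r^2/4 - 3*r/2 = r*(r - 1/2)*(r + 3/2)*(r + 2)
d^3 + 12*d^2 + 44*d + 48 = (d + 2)*(d + 4)*(d + 6)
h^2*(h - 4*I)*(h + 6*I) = h^4 + 2*I*h^3 + 24*h^2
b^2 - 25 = (b - 5)*(b + 5)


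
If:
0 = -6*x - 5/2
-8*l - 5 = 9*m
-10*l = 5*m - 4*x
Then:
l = 1/5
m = -11/15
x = -5/12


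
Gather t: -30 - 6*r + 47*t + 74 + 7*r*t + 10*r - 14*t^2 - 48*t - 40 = 4*r - 14*t^2 + t*(7*r - 1) + 4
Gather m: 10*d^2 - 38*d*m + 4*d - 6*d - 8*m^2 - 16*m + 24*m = 10*d^2 - 2*d - 8*m^2 + m*(8 - 38*d)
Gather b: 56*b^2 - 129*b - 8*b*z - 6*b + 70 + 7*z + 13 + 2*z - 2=56*b^2 + b*(-8*z - 135) + 9*z + 81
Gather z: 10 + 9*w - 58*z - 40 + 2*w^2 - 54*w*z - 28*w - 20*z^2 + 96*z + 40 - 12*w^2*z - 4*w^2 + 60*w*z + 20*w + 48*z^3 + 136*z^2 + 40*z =-2*w^2 + w + 48*z^3 + 116*z^2 + z*(-12*w^2 + 6*w + 78) + 10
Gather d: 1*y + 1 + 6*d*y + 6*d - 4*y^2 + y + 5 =d*(6*y + 6) - 4*y^2 + 2*y + 6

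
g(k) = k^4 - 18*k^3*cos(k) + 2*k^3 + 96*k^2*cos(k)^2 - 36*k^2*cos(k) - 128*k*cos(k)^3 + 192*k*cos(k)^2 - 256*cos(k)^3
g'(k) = 18*k^3*sin(k) + 4*k^3 - 192*k^2*sin(k)*cos(k) + 36*k^2*sin(k) - 54*k^2*cos(k) + 6*k^2 + 384*k*sin(k)*cos(k)^2 - 384*k*sin(k)*cos(k) + 192*k*cos(k)^2 - 72*k*cos(k) + 768*sin(k)*cos(k)^2 - 128*cos(k)^3 + 192*cos(k)^2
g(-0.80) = -106.92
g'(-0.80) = -269.29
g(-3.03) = 25.99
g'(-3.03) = -43.46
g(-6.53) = 7831.89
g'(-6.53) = -1155.30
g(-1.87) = -0.04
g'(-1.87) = 0.75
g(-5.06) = 1064.81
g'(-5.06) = -3213.23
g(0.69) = -68.87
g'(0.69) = 311.14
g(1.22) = 4.01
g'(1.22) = -21.74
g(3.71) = 3365.69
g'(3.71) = -1587.68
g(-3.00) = 24.69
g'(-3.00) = -43.36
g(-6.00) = 5930.11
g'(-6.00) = -5454.32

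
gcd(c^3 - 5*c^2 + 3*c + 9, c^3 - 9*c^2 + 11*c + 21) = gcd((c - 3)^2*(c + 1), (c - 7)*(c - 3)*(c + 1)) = c^2 - 2*c - 3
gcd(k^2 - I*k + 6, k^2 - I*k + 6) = k^2 - I*k + 6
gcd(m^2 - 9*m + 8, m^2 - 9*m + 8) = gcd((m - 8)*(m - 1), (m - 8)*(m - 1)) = m^2 - 9*m + 8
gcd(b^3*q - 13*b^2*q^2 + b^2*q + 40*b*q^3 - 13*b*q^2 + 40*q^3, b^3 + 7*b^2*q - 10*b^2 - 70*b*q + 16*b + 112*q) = 1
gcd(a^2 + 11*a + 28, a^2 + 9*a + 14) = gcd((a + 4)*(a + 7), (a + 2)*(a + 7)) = a + 7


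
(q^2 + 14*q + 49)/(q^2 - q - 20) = (q^2 + 14*q + 49)/(q^2 - q - 20)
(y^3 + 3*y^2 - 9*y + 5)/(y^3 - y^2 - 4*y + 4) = (y^2 + 4*y - 5)/(y^2 - 4)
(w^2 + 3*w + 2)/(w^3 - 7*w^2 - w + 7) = (w + 2)/(w^2 - 8*w + 7)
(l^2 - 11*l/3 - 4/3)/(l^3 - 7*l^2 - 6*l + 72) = (l + 1/3)/(l^2 - 3*l - 18)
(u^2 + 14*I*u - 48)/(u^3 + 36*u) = (u + 8*I)/(u*(u - 6*I))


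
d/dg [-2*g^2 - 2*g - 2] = -4*g - 2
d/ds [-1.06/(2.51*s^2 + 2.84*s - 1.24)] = (5.3212*s + 3.0104)/(2.51*s^2 + 2.84*s - 1.24)^2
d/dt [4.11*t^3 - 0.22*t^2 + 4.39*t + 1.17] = 12.33*t^2 - 0.44*t + 4.39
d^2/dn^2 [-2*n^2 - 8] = -4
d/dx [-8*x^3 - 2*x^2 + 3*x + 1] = -24*x^2 - 4*x + 3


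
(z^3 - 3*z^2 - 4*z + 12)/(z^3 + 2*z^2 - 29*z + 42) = (z + 2)/(z + 7)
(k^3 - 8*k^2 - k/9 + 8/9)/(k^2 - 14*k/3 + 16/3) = (9*k^3 - 72*k^2 - k + 8)/(3*(3*k^2 - 14*k + 16))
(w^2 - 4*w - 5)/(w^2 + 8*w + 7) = (w - 5)/(w + 7)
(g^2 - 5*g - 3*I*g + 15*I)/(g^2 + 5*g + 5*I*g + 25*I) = (g^2 - g*(5 + 3*I) + 15*I)/(g^2 + 5*g*(1 + I) + 25*I)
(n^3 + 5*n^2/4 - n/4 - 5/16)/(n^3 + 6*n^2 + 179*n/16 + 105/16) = (4*n^2 - 1)/(4*n^2 + 19*n + 21)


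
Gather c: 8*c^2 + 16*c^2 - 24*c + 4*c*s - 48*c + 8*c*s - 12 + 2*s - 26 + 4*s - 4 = 24*c^2 + c*(12*s - 72) + 6*s - 42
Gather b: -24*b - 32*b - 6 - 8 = -56*b - 14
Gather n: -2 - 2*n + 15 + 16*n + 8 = 14*n + 21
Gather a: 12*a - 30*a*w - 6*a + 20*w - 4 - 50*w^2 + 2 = a*(6 - 30*w) - 50*w^2 + 20*w - 2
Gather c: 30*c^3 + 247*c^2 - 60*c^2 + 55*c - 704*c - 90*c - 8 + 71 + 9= 30*c^3 + 187*c^2 - 739*c + 72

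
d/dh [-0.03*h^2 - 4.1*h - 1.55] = -0.06*h - 4.1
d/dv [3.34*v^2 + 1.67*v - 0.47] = 6.68*v + 1.67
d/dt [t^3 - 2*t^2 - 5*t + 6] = 3*t^2 - 4*t - 5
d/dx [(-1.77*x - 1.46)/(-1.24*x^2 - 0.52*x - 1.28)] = (-2.1948*x^2 - 3.6208*x + 1.5064)/(1.5376*x^4 + 1.2896*x^3 + 3.4448*x^2 + 1.3312*x + 1.6384)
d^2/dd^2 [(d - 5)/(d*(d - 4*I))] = 2*(d^3 - 15*d^2 + 60*I*d + 80)/(d^3*(d^3 - 12*I*d^2 - 48*d + 64*I))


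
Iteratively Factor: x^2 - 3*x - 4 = (x - 4)*(x + 1)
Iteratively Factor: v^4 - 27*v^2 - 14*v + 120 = (v - 2)*(v^3 + 2*v^2 - 23*v - 60) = (v - 5)*(v - 2)*(v^2 + 7*v + 12) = (v - 5)*(v - 2)*(v + 4)*(v + 3)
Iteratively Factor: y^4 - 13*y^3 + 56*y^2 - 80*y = (y)*(y^3 - 13*y^2 + 56*y - 80) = y*(y - 5)*(y^2 - 8*y + 16) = y*(y - 5)*(y - 4)*(y - 4)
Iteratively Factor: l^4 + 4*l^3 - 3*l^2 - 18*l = (l + 3)*(l^3 + l^2 - 6*l) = l*(l + 3)*(l^2 + l - 6) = l*(l + 3)^2*(l - 2)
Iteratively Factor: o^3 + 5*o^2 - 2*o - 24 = (o + 4)*(o^2 + o - 6) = (o - 2)*(o + 4)*(o + 3)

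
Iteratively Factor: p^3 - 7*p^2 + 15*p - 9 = (p - 3)*(p^2 - 4*p + 3) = (p - 3)*(p - 1)*(p - 3)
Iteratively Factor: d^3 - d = (d - 1)*(d^2 + d) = (d - 1)*(d + 1)*(d)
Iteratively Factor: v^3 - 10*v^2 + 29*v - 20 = (v - 1)*(v^2 - 9*v + 20) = (v - 4)*(v - 1)*(v - 5)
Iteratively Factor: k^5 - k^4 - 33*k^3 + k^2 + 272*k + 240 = (k - 5)*(k^4 + 4*k^3 - 13*k^2 - 64*k - 48) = (k - 5)*(k + 4)*(k^3 - 13*k - 12) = (k - 5)*(k + 3)*(k + 4)*(k^2 - 3*k - 4) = (k - 5)*(k - 4)*(k + 3)*(k + 4)*(k + 1)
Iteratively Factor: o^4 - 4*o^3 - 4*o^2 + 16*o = (o - 2)*(o^3 - 2*o^2 - 8*o) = (o - 2)*(o + 2)*(o^2 - 4*o) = o*(o - 2)*(o + 2)*(o - 4)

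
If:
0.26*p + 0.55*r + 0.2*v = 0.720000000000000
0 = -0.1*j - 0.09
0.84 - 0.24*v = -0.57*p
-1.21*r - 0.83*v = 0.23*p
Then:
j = -0.90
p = -5.05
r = 6.78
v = -8.49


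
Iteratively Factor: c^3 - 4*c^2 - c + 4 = (c + 1)*(c^2 - 5*c + 4) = (c - 1)*(c + 1)*(c - 4)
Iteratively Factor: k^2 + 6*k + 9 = (k + 3)*(k + 3)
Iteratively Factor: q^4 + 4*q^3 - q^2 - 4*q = (q - 1)*(q^3 + 5*q^2 + 4*q) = q*(q - 1)*(q^2 + 5*q + 4) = q*(q - 1)*(q + 1)*(q + 4)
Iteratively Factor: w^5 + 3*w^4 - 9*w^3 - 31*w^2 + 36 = (w + 2)*(w^4 + w^3 - 11*w^2 - 9*w + 18) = (w - 1)*(w + 2)*(w^3 + 2*w^2 - 9*w - 18) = (w - 3)*(w - 1)*(w + 2)*(w^2 + 5*w + 6) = (w - 3)*(w - 1)*(w + 2)^2*(w + 3)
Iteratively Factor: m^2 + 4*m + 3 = (m + 3)*(m + 1)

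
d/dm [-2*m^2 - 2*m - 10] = -4*m - 2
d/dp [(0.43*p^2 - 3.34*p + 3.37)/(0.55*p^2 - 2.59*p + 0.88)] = (0.7233*p^2 - 2.9502*p + 5.7891)/(0.3025*p^4 - 2.849*p^3 + 7.6761*p^2 - 4.5584*p + 0.7744)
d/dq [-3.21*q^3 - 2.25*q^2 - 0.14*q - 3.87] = -9.63*q^2 - 4.5*q - 0.14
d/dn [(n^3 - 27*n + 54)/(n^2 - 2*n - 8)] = (n^4 - 4*n^3 + 3*n^2 - 108*n + 324)/(n^4 - 4*n^3 - 12*n^2 + 32*n + 64)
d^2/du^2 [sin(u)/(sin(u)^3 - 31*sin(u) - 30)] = (4*sin(u)^7 + 118*sin(u)^5 + 390*sin(u)^4 - 62*sin(u)^3 - 1290*sin(u)^2 + 900*sin(u) + 1860)/(-sin(u)^3 + 31*sin(u) + 30)^3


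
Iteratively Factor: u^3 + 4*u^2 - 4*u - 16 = (u + 4)*(u^2 - 4) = (u + 2)*(u + 4)*(u - 2)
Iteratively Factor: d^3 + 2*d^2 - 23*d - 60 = (d + 4)*(d^2 - 2*d - 15) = (d + 3)*(d + 4)*(d - 5)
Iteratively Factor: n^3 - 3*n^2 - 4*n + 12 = (n + 2)*(n^2 - 5*n + 6) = (n - 3)*(n + 2)*(n - 2)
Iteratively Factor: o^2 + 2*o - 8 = (o + 4)*(o - 2)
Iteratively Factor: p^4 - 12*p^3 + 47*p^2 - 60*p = (p - 3)*(p^3 - 9*p^2 + 20*p) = p*(p - 3)*(p^2 - 9*p + 20) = p*(p - 4)*(p - 3)*(p - 5)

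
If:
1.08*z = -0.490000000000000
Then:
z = -0.45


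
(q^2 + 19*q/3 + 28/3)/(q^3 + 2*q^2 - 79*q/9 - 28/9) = 3*(3*q + 7)/(9*q^2 - 18*q - 7)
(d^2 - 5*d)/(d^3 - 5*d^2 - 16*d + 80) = d/(d^2 - 16)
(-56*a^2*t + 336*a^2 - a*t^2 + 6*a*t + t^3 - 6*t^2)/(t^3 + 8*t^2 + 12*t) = (-56*a^2*t + 336*a^2 - a*t^2 + 6*a*t + t^3 - 6*t^2)/(t*(t^2 + 8*t + 12))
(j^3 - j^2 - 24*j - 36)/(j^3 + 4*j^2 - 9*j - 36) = (j^2 - 4*j - 12)/(j^2 + j - 12)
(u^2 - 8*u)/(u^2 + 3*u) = (u - 8)/(u + 3)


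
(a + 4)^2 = a^2 + 8*a + 16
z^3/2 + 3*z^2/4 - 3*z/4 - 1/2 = (z/2 + 1/4)*(z - 1)*(z + 2)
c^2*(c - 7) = c^3 - 7*c^2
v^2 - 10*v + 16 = (v - 8)*(v - 2)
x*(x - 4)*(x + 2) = x^3 - 2*x^2 - 8*x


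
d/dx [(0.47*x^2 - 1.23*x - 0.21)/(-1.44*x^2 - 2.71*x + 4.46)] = (-3.0449*x^2 + 3.5876*x - 6.0549)/(2.0736*x^4 + 7.8048*x^3 - 5.5007*x^2 - 24.1732*x + 19.8916)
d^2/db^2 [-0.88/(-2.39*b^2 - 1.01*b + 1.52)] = (-10.053296*b^2 - 4.248464*b + 0.88*(4.78*b + 1.01)*(9.56*b + 2.02) + 6.393728)/(2.39*b^2 + 1.01*b - 1.52)^3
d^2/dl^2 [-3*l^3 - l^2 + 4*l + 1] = -18*l - 2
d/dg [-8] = 0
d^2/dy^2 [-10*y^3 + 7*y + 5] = -60*y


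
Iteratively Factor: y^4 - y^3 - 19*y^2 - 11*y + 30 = (y + 3)*(y^3 - 4*y^2 - 7*y + 10) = (y + 2)*(y + 3)*(y^2 - 6*y + 5) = (y - 1)*(y + 2)*(y + 3)*(y - 5)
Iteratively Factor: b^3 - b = (b - 1)*(b^2 + b) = (b - 1)*(b + 1)*(b)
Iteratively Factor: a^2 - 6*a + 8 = (a - 4)*(a - 2)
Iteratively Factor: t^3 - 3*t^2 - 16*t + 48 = (t + 4)*(t^2 - 7*t + 12) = (t - 4)*(t + 4)*(t - 3)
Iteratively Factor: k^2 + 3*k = (k)*(k + 3)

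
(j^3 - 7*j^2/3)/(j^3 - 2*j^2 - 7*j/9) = 3*j/(3*j + 1)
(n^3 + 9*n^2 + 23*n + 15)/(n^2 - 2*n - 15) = (n^2 + 6*n + 5)/(n - 5)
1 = 1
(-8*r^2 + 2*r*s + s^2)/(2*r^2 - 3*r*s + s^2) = (-4*r - s)/(r - s)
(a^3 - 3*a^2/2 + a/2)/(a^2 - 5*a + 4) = a*(2*a - 1)/(2*(a - 4))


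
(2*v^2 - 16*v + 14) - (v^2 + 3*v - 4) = v^2 - 19*v + 18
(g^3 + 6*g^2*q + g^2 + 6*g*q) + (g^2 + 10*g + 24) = g^3 + 6*g^2*q + 2*g^2 + 6*g*q + 10*g + 24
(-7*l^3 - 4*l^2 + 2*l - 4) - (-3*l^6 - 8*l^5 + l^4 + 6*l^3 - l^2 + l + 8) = 3*l^6 + 8*l^5 - l^4 - 13*l^3 - 3*l^2 + l - 12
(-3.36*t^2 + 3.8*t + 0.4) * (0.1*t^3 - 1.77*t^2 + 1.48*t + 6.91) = -0.336*t^5 + 6.3272*t^4 - 11.6588*t^3 - 18.3016*t^2 + 26.85*t + 2.764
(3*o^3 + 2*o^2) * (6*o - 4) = 18*o^4 - 8*o^2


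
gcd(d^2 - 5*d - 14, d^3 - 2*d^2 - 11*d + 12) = 1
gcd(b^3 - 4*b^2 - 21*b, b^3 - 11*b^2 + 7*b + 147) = b^2 - 4*b - 21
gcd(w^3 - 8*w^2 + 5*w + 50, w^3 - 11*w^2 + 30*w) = w - 5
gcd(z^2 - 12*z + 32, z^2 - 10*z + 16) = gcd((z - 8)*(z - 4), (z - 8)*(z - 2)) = z - 8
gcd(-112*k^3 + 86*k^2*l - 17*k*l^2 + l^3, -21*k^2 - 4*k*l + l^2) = 7*k - l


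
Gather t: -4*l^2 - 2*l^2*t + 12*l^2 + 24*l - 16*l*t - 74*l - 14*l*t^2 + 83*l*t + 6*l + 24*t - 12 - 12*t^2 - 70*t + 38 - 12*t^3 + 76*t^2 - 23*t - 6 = 8*l^2 - 44*l - 12*t^3 + t^2*(64 - 14*l) + t*(-2*l^2 + 67*l - 69) + 20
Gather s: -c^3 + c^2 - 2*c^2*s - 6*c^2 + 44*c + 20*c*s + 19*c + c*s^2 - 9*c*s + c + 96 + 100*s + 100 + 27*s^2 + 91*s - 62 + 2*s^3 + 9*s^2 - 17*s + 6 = -c^3 - 5*c^2 + 64*c + 2*s^3 + s^2*(c + 36) + s*(-2*c^2 + 11*c + 174) + 140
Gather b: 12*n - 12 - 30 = 12*n - 42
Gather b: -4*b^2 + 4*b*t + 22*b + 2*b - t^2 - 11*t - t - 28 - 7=-4*b^2 + b*(4*t + 24) - t^2 - 12*t - 35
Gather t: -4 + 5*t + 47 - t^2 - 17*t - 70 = -t^2 - 12*t - 27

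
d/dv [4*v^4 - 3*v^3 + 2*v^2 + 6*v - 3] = 16*v^3 - 9*v^2 + 4*v + 6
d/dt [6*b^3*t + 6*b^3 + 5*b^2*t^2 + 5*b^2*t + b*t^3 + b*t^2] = b*(6*b^2 + 10*b*t + 5*b + 3*t^2 + 2*t)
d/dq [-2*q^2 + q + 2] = 1 - 4*q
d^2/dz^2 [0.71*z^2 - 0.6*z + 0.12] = 1.42000000000000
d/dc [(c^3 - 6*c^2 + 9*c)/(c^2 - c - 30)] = (c^4 - 2*c^3 - 93*c^2 + 360*c - 270)/(c^4 - 2*c^3 - 59*c^2 + 60*c + 900)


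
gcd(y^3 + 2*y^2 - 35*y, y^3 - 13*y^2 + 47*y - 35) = y - 5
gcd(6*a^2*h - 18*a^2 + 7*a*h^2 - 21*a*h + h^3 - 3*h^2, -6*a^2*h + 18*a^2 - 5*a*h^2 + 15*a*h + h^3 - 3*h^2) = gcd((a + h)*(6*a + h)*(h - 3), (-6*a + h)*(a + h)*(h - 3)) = a*h - 3*a + h^2 - 3*h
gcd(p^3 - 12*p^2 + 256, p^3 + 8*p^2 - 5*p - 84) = p + 4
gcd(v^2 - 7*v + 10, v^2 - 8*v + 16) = 1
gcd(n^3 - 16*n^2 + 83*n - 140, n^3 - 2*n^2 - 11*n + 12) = n - 4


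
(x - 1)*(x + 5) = x^2 + 4*x - 5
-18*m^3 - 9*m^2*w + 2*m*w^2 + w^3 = (-3*m + w)*(2*m + w)*(3*m + w)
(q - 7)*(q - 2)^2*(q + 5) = q^4 - 6*q^3 - 23*q^2 + 132*q - 140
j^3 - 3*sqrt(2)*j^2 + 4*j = j*(j - 2*sqrt(2))*(j - sqrt(2))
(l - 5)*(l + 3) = l^2 - 2*l - 15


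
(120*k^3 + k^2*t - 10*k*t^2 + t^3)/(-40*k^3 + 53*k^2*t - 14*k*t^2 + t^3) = (3*k + t)/(-k + t)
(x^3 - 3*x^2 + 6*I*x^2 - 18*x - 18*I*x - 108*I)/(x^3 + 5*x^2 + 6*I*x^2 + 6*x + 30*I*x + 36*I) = (x - 6)/(x + 2)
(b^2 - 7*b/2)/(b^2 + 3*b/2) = (2*b - 7)/(2*b + 3)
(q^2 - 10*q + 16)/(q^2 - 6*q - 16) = (q - 2)/(q + 2)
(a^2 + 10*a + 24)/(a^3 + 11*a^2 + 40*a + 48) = (a + 6)/(a^2 + 7*a + 12)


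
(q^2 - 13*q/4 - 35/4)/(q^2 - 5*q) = (q + 7/4)/q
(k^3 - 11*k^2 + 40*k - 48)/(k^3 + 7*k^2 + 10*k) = (k^3 - 11*k^2 + 40*k - 48)/(k*(k^2 + 7*k + 10))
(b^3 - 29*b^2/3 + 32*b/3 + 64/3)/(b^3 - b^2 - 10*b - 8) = (3*b^2 - 32*b + 64)/(3*(b^2 - 2*b - 8))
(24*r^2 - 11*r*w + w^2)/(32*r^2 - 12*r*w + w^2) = (3*r - w)/(4*r - w)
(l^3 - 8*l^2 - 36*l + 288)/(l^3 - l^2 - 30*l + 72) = (l^2 - 14*l + 48)/(l^2 - 7*l + 12)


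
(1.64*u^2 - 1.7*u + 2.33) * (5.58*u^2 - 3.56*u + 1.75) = 9.1512*u^4 - 15.3244*u^3 + 21.9234*u^2 - 11.2698*u + 4.0775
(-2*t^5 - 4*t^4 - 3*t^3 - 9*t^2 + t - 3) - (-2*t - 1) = -2*t^5 - 4*t^4 - 3*t^3 - 9*t^2 + 3*t - 2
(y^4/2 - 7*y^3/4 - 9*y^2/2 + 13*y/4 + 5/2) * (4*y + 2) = 2*y^5 - 6*y^4 - 43*y^3/2 + 4*y^2 + 33*y/2 + 5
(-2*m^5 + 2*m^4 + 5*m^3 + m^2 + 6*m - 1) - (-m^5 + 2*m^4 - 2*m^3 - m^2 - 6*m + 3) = -m^5 + 7*m^3 + 2*m^2 + 12*m - 4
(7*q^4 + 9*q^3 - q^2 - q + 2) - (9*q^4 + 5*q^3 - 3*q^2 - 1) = -2*q^4 + 4*q^3 + 2*q^2 - q + 3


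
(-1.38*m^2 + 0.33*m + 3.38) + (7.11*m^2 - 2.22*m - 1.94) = 5.73*m^2 - 1.89*m + 1.44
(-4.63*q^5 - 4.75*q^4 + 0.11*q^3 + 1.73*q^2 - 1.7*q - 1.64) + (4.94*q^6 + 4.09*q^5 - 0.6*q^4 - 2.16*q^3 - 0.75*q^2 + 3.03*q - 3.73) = 4.94*q^6 - 0.54*q^5 - 5.35*q^4 - 2.05*q^3 + 0.98*q^2 + 1.33*q - 5.37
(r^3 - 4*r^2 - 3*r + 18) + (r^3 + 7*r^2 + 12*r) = 2*r^3 + 3*r^2 + 9*r + 18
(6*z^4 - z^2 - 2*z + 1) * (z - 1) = 6*z^5 - 6*z^4 - z^3 - z^2 + 3*z - 1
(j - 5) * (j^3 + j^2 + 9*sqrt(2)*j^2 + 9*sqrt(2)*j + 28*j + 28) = j^4 - 4*j^3 + 9*sqrt(2)*j^3 - 36*sqrt(2)*j^2 + 23*j^2 - 112*j - 45*sqrt(2)*j - 140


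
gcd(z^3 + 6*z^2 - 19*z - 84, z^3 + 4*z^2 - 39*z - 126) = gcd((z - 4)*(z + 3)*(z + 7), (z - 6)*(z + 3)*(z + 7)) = z^2 + 10*z + 21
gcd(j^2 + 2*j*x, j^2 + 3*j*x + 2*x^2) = j + 2*x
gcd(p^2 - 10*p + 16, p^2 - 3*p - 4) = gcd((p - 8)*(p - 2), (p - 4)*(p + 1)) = 1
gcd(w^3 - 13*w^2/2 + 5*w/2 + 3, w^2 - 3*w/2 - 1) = w + 1/2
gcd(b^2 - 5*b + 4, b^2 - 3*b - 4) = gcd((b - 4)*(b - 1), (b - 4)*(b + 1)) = b - 4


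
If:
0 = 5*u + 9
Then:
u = -9/5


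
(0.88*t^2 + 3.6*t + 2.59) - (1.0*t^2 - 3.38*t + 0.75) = -0.12*t^2 + 6.98*t + 1.84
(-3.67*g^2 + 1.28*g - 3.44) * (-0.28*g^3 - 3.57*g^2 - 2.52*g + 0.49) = 1.0276*g^5 + 12.7435*g^4 + 5.642*g^3 + 7.2569*g^2 + 9.296*g - 1.6856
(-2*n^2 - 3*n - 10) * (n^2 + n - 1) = -2*n^4 - 5*n^3 - 11*n^2 - 7*n + 10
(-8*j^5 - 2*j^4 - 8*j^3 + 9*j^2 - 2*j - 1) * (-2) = 16*j^5 + 4*j^4 + 16*j^3 - 18*j^2 + 4*j + 2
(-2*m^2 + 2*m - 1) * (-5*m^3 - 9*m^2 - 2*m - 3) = 10*m^5 + 8*m^4 - 9*m^3 + 11*m^2 - 4*m + 3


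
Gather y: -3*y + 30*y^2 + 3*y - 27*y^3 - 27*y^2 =-27*y^3 + 3*y^2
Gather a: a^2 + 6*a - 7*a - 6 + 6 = a^2 - a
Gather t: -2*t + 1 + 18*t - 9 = 16*t - 8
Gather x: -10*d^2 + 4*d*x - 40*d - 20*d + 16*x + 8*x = -10*d^2 - 60*d + x*(4*d + 24)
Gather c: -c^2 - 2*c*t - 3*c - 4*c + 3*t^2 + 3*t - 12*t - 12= -c^2 + c*(-2*t - 7) + 3*t^2 - 9*t - 12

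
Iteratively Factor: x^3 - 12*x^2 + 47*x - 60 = (x - 3)*(x^2 - 9*x + 20) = (x - 5)*(x - 3)*(x - 4)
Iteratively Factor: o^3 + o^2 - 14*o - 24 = (o - 4)*(o^2 + 5*o + 6) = (o - 4)*(o + 3)*(o + 2)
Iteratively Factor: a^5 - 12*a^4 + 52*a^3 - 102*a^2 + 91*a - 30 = (a - 1)*(a^4 - 11*a^3 + 41*a^2 - 61*a + 30) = (a - 3)*(a - 1)*(a^3 - 8*a^2 + 17*a - 10) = (a - 3)*(a - 1)^2*(a^2 - 7*a + 10) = (a - 5)*(a - 3)*(a - 1)^2*(a - 2)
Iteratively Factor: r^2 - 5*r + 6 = (r - 3)*(r - 2)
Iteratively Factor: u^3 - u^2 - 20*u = (u - 5)*(u^2 + 4*u) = (u - 5)*(u + 4)*(u)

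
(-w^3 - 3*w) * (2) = -2*w^3 - 6*w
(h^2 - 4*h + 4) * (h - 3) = h^3 - 7*h^2 + 16*h - 12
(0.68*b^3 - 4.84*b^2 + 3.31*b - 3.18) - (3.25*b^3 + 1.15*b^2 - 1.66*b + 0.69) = -2.57*b^3 - 5.99*b^2 + 4.97*b - 3.87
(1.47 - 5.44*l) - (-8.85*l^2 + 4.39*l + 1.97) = 8.85*l^2 - 9.83*l - 0.5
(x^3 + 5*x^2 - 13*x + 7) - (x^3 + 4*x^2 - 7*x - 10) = x^2 - 6*x + 17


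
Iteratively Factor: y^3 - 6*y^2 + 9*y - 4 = (y - 1)*(y^2 - 5*y + 4) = (y - 4)*(y - 1)*(y - 1)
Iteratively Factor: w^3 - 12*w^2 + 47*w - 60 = (w - 3)*(w^2 - 9*w + 20) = (w - 5)*(w - 3)*(w - 4)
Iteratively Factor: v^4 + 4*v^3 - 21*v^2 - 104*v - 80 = (v + 1)*(v^3 + 3*v^2 - 24*v - 80) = (v + 1)*(v + 4)*(v^2 - v - 20) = (v + 1)*(v + 4)^2*(v - 5)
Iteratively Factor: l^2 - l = (l - 1)*(l)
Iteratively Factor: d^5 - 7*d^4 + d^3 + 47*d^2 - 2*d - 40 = (d - 5)*(d^4 - 2*d^3 - 9*d^2 + 2*d + 8) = (d - 5)*(d - 4)*(d^3 + 2*d^2 - d - 2) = (d - 5)*(d - 4)*(d - 1)*(d^2 + 3*d + 2) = (d - 5)*(d - 4)*(d - 1)*(d + 1)*(d + 2)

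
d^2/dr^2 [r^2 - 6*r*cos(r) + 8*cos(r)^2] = 6*r*cos(r) + 32*sin(r)^2 + 12*sin(r) - 14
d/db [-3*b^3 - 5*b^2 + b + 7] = -9*b^2 - 10*b + 1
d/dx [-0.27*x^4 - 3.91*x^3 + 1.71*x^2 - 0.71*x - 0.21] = -1.08*x^3 - 11.73*x^2 + 3.42*x - 0.71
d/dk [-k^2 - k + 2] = -2*k - 1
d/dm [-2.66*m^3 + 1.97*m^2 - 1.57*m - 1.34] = -7.98*m^2 + 3.94*m - 1.57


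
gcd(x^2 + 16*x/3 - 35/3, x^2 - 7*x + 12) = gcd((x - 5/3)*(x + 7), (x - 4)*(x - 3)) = 1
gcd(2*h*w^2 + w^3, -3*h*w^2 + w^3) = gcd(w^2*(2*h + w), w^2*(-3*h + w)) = w^2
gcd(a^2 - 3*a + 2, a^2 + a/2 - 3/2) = a - 1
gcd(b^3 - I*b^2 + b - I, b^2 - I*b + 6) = 1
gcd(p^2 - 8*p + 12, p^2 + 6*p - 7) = 1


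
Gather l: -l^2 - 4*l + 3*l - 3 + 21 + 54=-l^2 - l + 72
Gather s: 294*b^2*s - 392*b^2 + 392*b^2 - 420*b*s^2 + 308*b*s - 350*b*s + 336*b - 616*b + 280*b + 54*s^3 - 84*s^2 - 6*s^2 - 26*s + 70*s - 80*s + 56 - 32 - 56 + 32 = 54*s^3 + s^2*(-420*b - 90) + s*(294*b^2 - 42*b - 36)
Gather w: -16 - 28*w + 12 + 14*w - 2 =-14*w - 6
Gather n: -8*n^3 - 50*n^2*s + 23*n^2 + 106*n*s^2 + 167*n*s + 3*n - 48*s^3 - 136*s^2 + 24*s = -8*n^3 + n^2*(23 - 50*s) + n*(106*s^2 + 167*s + 3) - 48*s^3 - 136*s^2 + 24*s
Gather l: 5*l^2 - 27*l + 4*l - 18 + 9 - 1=5*l^2 - 23*l - 10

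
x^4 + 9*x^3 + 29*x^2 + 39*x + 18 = (x + 1)*(x + 2)*(x + 3)^2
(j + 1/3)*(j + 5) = j^2 + 16*j/3 + 5/3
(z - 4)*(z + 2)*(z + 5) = z^3 + 3*z^2 - 18*z - 40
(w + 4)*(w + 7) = w^2 + 11*w + 28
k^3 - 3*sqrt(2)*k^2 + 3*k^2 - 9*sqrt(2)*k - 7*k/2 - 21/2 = (k + 3)*(k - 7*sqrt(2)/2)*(k + sqrt(2)/2)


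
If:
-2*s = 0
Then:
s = 0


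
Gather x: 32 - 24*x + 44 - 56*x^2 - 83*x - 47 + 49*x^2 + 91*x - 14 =-7*x^2 - 16*x + 15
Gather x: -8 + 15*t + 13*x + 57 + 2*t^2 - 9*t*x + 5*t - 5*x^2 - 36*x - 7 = 2*t^2 + 20*t - 5*x^2 + x*(-9*t - 23) + 42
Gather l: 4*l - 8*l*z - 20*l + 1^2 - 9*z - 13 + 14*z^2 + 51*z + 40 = l*(-8*z - 16) + 14*z^2 + 42*z + 28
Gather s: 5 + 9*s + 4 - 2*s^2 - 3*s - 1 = -2*s^2 + 6*s + 8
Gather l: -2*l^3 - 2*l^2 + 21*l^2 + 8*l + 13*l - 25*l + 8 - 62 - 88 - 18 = -2*l^3 + 19*l^2 - 4*l - 160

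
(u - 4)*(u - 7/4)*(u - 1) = u^3 - 27*u^2/4 + 51*u/4 - 7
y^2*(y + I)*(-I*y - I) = -I*y^4 + y^3 - I*y^3 + y^2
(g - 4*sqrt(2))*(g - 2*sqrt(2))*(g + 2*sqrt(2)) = g^3 - 4*sqrt(2)*g^2 - 8*g + 32*sqrt(2)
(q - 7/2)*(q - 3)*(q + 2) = q^3 - 9*q^2/2 - 5*q/2 + 21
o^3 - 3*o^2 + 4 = (o - 2)^2*(o + 1)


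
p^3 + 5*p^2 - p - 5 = (p - 1)*(p + 1)*(p + 5)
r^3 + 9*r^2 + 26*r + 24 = (r + 2)*(r + 3)*(r + 4)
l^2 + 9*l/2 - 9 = (l - 3/2)*(l + 6)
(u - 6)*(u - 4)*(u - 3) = u^3 - 13*u^2 + 54*u - 72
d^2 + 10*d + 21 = (d + 3)*(d + 7)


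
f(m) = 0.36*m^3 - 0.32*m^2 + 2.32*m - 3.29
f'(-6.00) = 45.04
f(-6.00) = -106.49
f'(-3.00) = 13.96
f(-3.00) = -22.85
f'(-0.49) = 2.89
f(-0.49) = -4.55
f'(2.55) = 7.71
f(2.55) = 6.51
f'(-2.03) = 8.07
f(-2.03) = -12.33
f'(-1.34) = 5.12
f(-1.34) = -7.84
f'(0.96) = 2.70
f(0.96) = -1.04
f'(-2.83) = 12.78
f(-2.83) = -20.58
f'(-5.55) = 39.14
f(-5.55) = -87.57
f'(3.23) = 11.52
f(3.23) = 13.00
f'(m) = 1.08*m^2 - 0.64*m + 2.32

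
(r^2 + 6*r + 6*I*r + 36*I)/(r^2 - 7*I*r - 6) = (r^2 + 6*r*(1 + I) + 36*I)/(r^2 - 7*I*r - 6)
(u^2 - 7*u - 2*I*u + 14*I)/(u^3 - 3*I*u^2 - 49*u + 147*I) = (u - 2*I)/(u^2 + u*(7 - 3*I) - 21*I)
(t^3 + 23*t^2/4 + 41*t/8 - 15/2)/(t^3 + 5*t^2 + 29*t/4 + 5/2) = (4*t^2 + 13*t - 12)/(2*(2*t^2 + 5*t + 2))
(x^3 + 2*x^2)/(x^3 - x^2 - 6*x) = x/(x - 3)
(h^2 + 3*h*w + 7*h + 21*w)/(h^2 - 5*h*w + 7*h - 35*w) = (-h - 3*w)/(-h + 5*w)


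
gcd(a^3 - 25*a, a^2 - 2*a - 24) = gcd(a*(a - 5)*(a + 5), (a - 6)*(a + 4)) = 1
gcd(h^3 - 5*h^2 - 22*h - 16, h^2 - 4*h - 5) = h + 1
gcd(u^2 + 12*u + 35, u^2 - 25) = u + 5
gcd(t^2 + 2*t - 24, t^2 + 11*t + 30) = t + 6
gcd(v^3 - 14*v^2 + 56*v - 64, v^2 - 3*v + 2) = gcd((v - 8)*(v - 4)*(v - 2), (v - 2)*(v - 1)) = v - 2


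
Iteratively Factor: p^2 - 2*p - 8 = (p - 4)*(p + 2)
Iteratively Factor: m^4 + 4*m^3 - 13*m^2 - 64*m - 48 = (m + 3)*(m^3 + m^2 - 16*m - 16) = (m - 4)*(m + 3)*(m^2 + 5*m + 4) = (m - 4)*(m + 1)*(m + 3)*(m + 4)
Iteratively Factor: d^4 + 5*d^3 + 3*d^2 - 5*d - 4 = (d + 1)*(d^3 + 4*d^2 - d - 4) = (d + 1)*(d + 4)*(d^2 - 1) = (d - 1)*(d + 1)*(d + 4)*(d + 1)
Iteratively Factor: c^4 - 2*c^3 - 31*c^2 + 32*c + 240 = (c - 4)*(c^3 + 2*c^2 - 23*c - 60) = (c - 4)*(c + 3)*(c^2 - c - 20) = (c - 5)*(c - 4)*(c + 3)*(c + 4)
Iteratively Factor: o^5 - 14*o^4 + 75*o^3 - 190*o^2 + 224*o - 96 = (o - 4)*(o^4 - 10*o^3 + 35*o^2 - 50*o + 24) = (o - 4)*(o - 2)*(o^3 - 8*o^2 + 19*o - 12) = (o - 4)^2*(o - 2)*(o^2 - 4*o + 3) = (o - 4)^2*(o - 3)*(o - 2)*(o - 1)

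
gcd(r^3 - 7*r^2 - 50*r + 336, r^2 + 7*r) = r + 7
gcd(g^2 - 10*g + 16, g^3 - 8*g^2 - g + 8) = g - 8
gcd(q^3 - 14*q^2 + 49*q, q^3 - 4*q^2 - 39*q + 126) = q - 7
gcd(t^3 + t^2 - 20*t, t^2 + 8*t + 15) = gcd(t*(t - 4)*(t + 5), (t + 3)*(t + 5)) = t + 5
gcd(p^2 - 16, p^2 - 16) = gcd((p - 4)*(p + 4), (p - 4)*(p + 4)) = p^2 - 16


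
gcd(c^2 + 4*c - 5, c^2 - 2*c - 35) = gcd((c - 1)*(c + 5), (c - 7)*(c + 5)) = c + 5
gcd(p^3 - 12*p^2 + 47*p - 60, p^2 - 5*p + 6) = p - 3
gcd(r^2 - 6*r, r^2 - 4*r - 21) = 1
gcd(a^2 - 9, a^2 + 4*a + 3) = a + 3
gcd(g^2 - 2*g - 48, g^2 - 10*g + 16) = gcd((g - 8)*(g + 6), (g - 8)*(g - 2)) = g - 8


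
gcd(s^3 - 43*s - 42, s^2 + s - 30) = s + 6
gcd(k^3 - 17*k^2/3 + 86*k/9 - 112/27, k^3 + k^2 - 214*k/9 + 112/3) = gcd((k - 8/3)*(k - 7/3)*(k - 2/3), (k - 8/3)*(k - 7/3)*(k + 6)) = k^2 - 5*k + 56/9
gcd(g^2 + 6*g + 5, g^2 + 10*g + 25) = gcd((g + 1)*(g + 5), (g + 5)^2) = g + 5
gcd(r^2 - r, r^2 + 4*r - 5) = r - 1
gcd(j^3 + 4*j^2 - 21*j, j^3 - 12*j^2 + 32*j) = j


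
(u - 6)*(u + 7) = u^2 + u - 42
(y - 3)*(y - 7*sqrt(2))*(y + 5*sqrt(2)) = y^3 - 3*y^2 - 2*sqrt(2)*y^2 - 70*y + 6*sqrt(2)*y + 210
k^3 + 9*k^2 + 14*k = k*(k + 2)*(k + 7)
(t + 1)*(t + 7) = t^2 + 8*t + 7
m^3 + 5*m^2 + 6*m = m*(m + 2)*(m + 3)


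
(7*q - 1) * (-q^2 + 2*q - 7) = -7*q^3 + 15*q^2 - 51*q + 7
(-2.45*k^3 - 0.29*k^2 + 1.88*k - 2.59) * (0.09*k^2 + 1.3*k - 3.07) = -0.2205*k^5 - 3.2111*k^4 + 7.3137*k^3 + 3.1012*k^2 - 9.1386*k + 7.9513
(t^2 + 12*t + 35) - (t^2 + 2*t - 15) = 10*t + 50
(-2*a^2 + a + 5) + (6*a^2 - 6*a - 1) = 4*a^2 - 5*a + 4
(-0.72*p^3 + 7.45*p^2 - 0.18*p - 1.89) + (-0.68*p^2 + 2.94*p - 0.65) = -0.72*p^3 + 6.77*p^2 + 2.76*p - 2.54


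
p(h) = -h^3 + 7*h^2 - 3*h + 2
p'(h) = -3*h^2 + 14*h - 3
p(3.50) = 34.38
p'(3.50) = 9.25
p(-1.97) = 42.72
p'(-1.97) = -42.22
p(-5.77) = 444.46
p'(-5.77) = -183.66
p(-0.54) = 5.82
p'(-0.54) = -11.43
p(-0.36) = 4.03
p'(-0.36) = -8.43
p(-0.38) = 4.21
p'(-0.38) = -8.75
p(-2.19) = 52.65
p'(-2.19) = -48.05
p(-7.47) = 831.85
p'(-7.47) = -274.98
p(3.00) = 29.00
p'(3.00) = 12.00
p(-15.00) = 4997.00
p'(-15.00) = -888.00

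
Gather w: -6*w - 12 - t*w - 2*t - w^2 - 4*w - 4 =-2*t - w^2 + w*(-t - 10) - 16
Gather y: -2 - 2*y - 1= -2*y - 3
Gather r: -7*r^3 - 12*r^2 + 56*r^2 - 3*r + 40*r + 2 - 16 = -7*r^3 + 44*r^2 + 37*r - 14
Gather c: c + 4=c + 4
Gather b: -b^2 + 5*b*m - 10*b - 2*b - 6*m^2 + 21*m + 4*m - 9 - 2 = -b^2 + b*(5*m - 12) - 6*m^2 + 25*m - 11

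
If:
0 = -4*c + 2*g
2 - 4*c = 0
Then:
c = 1/2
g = 1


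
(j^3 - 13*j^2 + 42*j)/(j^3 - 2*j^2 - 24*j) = (j - 7)/(j + 4)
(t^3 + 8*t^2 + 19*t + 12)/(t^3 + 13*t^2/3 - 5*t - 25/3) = 3*(t^2 + 7*t + 12)/(3*t^2 + 10*t - 25)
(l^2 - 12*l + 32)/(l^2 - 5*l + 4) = (l - 8)/(l - 1)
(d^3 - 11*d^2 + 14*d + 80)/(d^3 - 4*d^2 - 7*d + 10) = (d - 8)/(d - 1)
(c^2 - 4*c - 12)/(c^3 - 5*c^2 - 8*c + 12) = 1/(c - 1)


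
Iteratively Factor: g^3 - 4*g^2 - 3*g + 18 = (g - 3)*(g^2 - g - 6) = (g - 3)^2*(g + 2)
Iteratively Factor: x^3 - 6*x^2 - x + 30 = (x - 3)*(x^2 - 3*x - 10) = (x - 3)*(x + 2)*(x - 5)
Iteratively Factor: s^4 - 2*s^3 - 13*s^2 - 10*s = (s + 2)*(s^3 - 4*s^2 - 5*s) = s*(s + 2)*(s^2 - 4*s - 5) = s*(s + 1)*(s + 2)*(s - 5)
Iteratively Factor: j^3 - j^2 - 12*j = (j - 4)*(j^2 + 3*j) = (j - 4)*(j + 3)*(j)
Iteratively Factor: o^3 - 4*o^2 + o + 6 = (o - 2)*(o^2 - 2*o - 3) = (o - 3)*(o - 2)*(o + 1)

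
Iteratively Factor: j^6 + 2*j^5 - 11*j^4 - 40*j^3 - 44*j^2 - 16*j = (j + 2)*(j^5 - 11*j^3 - 18*j^2 - 8*j) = (j - 4)*(j + 2)*(j^4 + 4*j^3 + 5*j^2 + 2*j) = (j - 4)*(j + 1)*(j + 2)*(j^3 + 3*j^2 + 2*j) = (j - 4)*(j + 1)^2*(j + 2)*(j^2 + 2*j) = (j - 4)*(j + 1)^2*(j + 2)^2*(j)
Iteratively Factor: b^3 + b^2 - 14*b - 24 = (b + 3)*(b^2 - 2*b - 8) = (b - 4)*(b + 3)*(b + 2)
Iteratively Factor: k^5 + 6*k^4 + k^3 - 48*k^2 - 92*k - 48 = (k + 2)*(k^4 + 4*k^3 - 7*k^2 - 34*k - 24) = (k + 2)^2*(k^3 + 2*k^2 - 11*k - 12) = (k + 2)^2*(k + 4)*(k^2 - 2*k - 3) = (k - 3)*(k + 2)^2*(k + 4)*(k + 1)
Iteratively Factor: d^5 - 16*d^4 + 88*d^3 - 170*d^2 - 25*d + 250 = (d - 5)*(d^4 - 11*d^3 + 33*d^2 - 5*d - 50) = (d - 5)*(d + 1)*(d^3 - 12*d^2 + 45*d - 50) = (d - 5)*(d - 2)*(d + 1)*(d^2 - 10*d + 25) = (d - 5)^2*(d - 2)*(d + 1)*(d - 5)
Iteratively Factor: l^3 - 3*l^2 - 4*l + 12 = (l - 3)*(l^2 - 4) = (l - 3)*(l + 2)*(l - 2)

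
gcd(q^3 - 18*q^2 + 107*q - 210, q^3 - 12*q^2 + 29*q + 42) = q^2 - 13*q + 42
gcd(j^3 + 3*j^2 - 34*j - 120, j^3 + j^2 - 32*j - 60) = j^2 - j - 30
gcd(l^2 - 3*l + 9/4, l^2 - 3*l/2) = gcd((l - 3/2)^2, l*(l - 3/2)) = l - 3/2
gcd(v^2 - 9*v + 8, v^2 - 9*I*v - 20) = 1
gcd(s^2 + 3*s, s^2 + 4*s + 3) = s + 3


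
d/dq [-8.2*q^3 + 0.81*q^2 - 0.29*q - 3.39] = -24.6*q^2 + 1.62*q - 0.29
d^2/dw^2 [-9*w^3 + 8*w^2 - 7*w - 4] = 16 - 54*w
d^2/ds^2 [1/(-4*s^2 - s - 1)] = 2*(16*s^2 + 4*s - (8*s + 1)^2 + 4)/(4*s^2 + s + 1)^3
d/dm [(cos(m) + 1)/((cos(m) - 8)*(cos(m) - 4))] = (cos(m)^2 + 2*cos(m) - 44)*sin(m)/((cos(m) - 8)^2*(cos(m) - 4)^2)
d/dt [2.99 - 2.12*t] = -2.12000000000000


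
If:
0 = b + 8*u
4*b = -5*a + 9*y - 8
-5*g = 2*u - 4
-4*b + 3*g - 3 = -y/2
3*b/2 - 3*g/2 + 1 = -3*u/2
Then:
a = 1322/495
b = 16/99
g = 80/99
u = -2/99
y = 22/9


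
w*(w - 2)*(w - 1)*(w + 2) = w^4 - w^3 - 4*w^2 + 4*w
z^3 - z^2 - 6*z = z*(z - 3)*(z + 2)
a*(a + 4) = a^2 + 4*a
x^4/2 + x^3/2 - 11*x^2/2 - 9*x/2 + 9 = (x/2 + 1)*(x - 3)*(x - 1)*(x + 3)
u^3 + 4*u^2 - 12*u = u*(u - 2)*(u + 6)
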